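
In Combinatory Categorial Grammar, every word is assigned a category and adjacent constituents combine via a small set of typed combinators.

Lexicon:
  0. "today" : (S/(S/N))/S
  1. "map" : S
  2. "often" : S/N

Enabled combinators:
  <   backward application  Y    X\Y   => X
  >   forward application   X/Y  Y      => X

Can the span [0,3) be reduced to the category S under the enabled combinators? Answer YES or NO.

YES

[0,3] S   >
  [0,2] S/(S/N)   >
    [0,1] "today" : (S/(S/N))/S
    [1,2] "map" : S
  [2,3] "often" : S/N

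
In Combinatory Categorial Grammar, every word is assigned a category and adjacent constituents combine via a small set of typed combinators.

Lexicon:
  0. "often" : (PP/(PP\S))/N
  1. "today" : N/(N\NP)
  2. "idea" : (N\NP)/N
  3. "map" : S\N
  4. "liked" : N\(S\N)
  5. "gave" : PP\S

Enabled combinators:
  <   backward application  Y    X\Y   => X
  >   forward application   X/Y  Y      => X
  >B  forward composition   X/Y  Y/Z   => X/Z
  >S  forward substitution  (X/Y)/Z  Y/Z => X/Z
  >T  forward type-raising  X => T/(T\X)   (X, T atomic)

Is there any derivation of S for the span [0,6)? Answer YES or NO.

NO

(PP/(PP\S))/N N/(N\NP) (N\NP)/N S\N N\(S\N) PP\S
CKY chart[0,6] = {N/(N\PP), NP/(NP\PP), PP, PP/(PP\PP), S/(S\PP)}; S ∉ chart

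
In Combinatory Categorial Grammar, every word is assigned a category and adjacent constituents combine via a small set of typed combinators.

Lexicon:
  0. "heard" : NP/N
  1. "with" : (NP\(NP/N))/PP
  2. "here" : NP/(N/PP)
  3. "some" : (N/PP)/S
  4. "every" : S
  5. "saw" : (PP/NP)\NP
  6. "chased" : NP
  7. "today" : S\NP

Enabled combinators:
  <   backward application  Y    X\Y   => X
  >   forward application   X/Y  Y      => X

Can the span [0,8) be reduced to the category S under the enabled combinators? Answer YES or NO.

[0,8] S   <
  [0,7] NP   <
    [0,1] "heard" : NP/N
    [1,7] NP\(NP/N)   >
      [1,2] "with" : (NP\(NP/N))/PP
      [2,7] PP   >
        [2,6] PP/NP   <
          [2,5] NP   >
            [2,3] "here" : NP/(N/PP)
            [3,5] N/PP   >
              [3,4] "some" : (N/PP)/S
              [4,5] "every" : S
          [5,6] "saw" : (PP/NP)\NP
        [6,7] "chased" : NP
  [7,8] "today" : S\NP

YES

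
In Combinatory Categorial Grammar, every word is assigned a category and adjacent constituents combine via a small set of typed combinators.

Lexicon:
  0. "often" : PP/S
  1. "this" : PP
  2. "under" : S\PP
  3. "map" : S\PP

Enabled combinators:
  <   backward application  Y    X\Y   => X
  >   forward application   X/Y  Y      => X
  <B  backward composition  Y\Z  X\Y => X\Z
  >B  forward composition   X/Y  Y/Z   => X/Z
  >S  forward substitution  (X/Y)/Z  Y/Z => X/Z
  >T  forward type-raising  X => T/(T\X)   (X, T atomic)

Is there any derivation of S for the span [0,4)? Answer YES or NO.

[0,4] S   <
  [0,3] PP   >
    [0,1] "often" : PP/S
    [1,3] S   <
      [1,2] "this" : PP
      [2,3] "under" : S\PP
  [3,4] "map" : S\PP

YES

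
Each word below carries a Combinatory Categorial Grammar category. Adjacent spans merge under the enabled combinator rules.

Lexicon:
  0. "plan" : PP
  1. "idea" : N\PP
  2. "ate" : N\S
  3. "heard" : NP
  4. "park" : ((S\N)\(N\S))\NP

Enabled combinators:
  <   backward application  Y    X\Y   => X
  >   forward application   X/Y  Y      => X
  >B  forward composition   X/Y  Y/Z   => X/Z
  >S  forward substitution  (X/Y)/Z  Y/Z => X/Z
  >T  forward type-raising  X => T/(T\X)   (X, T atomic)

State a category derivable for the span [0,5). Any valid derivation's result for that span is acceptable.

[0,5] S   <
  [0,2] N   <
    [0,1] "plan" : PP
    [1,2] "idea" : N\PP
  [2,5] S\N   <
    [2,3] "ate" : N\S
    [3,5] (S\N)\(N\S)   <
      [3,4] "heard" : NP
      [4,5] "park" : ((S\N)\(N\S))\NP

S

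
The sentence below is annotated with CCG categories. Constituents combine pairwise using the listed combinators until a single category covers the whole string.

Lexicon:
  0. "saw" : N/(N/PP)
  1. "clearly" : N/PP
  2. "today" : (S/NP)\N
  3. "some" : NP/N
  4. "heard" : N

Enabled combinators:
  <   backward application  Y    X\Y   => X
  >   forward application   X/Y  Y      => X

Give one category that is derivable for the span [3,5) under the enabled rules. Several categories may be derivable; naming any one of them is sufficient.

[0,5] S   >
  [0,3] S/NP   <
    [0,2] N   >
      [0,1] "saw" : N/(N/PP)
      [1,2] "clearly" : N/PP
    [2,3] "today" : (S/NP)\N
  [3,5] NP   >
    [3,4] "some" : NP/N
    [4,5] "heard" : N

NP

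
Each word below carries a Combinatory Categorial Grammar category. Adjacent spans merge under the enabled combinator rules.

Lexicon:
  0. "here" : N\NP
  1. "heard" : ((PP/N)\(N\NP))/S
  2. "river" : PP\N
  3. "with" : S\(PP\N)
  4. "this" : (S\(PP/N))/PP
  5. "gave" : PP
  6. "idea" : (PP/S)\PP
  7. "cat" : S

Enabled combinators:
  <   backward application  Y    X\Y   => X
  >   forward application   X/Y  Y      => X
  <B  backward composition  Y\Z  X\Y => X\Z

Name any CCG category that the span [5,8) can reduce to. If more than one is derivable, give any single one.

PP

[0,8] S   <
  [0,4] PP/N   <
    [0,1] "here" : N\NP
    [1,4] (PP/N)\(N\NP)   >
      [1,2] "heard" : ((PP/N)\(N\NP))/S
      [2,4] S   <
        [2,3] "river" : PP\N
        [3,4] "with" : S\(PP\N)
  [4,8] S\(PP/N)   >
    [4,5] "this" : (S\(PP/N))/PP
    [5,8] PP   >
      [5,7] PP/S   <
        [5,6] "gave" : PP
        [6,7] "idea" : (PP/S)\PP
      [7,8] "cat" : S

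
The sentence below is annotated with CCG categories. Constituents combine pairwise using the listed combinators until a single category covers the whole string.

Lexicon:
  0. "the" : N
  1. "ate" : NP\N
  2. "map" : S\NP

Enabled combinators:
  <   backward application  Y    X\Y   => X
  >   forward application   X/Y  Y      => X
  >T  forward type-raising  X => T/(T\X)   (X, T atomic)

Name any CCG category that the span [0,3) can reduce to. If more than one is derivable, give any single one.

[0,3] S   <
  [0,2] NP   <
    [0,1] "the" : N
    [1,2] "ate" : NP\N
  [2,3] "map" : S\NP

S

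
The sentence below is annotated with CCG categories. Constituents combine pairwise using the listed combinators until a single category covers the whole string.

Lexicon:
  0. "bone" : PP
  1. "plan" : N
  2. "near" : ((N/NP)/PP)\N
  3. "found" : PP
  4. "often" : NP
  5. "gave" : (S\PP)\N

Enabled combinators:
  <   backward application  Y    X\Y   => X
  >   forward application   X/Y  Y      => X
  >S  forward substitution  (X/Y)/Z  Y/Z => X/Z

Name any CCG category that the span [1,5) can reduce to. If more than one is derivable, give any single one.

[0,6] S   <
  [0,1] "bone" : PP
  [1,6] S\PP   <
    [1,5] N   >
      [1,4] N/NP   >
        [1,3] (N/NP)/PP   <
          [1,2] "plan" : N
          [2,3] "near" : ((N/NP)/PP)\N
        [3,4] "found" : PP
      [4,5] "often" : NP
    [5,6] "gave" : (S\PP)\N

N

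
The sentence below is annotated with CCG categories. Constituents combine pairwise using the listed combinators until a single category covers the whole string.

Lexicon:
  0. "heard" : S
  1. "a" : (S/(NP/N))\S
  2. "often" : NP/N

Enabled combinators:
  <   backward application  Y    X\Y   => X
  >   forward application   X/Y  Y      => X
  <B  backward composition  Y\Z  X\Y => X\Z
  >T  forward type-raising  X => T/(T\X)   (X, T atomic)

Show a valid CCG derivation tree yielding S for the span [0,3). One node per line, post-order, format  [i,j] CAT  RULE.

[0,3] S   >
  [0,2] S/(NP/N)   <
    [0,1] "heard" : S
    [1,2] "a" : (S/(NP/N))\S
  [2,3] "often" : NP/N

[0,1] S  lex  "heard"
[1,2] (S/(NP/N))\S  lex  "a"
[0,2] S/(NP/N)  <  k=1
[2,3] NP/N  lex  "often"
[0,3] S  >  k=2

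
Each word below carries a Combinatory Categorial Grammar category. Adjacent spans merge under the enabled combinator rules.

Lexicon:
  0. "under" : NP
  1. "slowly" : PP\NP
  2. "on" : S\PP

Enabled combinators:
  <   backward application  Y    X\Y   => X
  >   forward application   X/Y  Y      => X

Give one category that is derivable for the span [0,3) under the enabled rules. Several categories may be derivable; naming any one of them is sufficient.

S

[0,3] S   <
  [0,2] PP   <
    [0,1] "under" : NP
    [1,2] "slowly" : PP\NP
  [2,3] "on" : S\PP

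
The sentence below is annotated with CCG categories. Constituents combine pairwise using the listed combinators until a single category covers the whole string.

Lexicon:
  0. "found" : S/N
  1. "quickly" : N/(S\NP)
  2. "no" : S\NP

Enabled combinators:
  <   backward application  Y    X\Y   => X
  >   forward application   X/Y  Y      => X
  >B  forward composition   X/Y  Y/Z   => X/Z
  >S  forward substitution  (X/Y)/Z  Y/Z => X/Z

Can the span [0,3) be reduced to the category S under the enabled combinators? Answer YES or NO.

[0,3] S   >
  [0,1] "found" : S/N
  [1,3] N   >
    [1,2] "quickly" : N/(S\NP)
    [2,3] "no" : S\NP

YES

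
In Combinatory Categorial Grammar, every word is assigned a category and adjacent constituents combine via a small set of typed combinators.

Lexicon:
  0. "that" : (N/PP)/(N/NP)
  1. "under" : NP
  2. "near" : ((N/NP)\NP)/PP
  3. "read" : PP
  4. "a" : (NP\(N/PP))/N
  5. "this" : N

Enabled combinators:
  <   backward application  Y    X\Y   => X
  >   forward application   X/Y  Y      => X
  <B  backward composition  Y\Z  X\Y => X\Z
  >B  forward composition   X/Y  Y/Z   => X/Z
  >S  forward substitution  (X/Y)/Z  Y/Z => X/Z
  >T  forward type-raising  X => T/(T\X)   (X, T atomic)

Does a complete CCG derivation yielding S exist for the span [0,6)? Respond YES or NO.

NO

(N/PP)/(N/NP) NP ((N/NP)\NP)/PP PP (NP\(N/PP))/N N
CKY chart[0,6] = {N/(N\NP), NP, NP/(NP\NP), PP/(PP\NP), S/(S\NP)}; S ∉ chart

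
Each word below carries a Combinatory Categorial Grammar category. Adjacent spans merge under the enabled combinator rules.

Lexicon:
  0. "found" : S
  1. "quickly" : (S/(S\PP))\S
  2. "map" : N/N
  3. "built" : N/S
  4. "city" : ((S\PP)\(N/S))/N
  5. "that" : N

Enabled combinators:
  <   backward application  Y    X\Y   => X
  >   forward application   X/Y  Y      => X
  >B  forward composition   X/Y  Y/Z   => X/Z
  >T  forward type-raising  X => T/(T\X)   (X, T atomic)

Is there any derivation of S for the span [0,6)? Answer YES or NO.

YES

[0,6] S   >
  [0,2] S/(S\PP)   <
    [0,1] "found" : S
    [1,2] "quickly" : (S/(S\PP))\S
  [2,6] S\PP   <
    [2,4] N/S   >B
      [2,3] "map" : N/N
      [3,4] "built" : N/S
    [4,6] (S\PP)\(N/S)   >
      [4,5] "city" : ((S\PP)\(N/S))/N
      [5,6] "that" : N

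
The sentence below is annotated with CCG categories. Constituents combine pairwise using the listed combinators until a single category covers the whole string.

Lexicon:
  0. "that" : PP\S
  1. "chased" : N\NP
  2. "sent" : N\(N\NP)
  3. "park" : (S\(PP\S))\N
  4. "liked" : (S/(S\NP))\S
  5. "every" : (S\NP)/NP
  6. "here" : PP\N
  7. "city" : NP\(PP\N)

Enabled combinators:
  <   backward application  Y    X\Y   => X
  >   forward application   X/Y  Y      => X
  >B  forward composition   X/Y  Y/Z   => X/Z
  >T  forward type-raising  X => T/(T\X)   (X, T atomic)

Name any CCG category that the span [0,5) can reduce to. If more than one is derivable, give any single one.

S/(S\NP)

[0,8] S   >
  [0,5] S/(S\NP)   <
    [0,4] S   <
      [0,1] "that" : PP\S
      [1,4] S\(PP\S)   <
        [1,3] N   <
          [1,2] "chased" : N\NP
          [2,3] "sent" : N\(N\NP)
        [3,4] "park" : (S\(PP\S))\N
    [4,5] "liked" : (S/(S\NP))\S
  [5,8] S\NP   >
    [5,6] "every" : (S\NP)/NP
    [6,8] NP   <
      [6,7] "here" : PP\N
      [7,8] "city" : NP\(PP\N)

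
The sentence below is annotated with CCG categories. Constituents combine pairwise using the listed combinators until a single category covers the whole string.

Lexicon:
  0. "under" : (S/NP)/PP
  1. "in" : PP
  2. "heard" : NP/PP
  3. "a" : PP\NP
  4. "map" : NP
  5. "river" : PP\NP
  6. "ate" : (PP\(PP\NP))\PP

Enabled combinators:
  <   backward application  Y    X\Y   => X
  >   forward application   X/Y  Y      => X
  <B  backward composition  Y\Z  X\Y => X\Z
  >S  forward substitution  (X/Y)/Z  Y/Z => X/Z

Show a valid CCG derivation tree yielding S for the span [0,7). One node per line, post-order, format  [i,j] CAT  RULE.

[0,7] S   >
  [0,2] S/NP   >
    [0,1] "under" : (S/NP)/PP
    [1,2] "in" : PP
  [2,7] NP   >
    [2,3] "heard" : NP/PP
    [3,7] PP   <
      [3,4] "a" : PP\NP
      [4,7] PP\(PP\NP)   <
        [4,6] PP   <
          [4,5] "map" : NP
          [5,6] "river" : PP\NP
        [6,7] "ate" : (PP\(PP\NP))\PP

[0,1] (S/NP)/PP  lex  "under"
[1,2] PP  lex  "in"
[0,2] S/NP  >  k=1
[2,3] NP/PP  lex  "heard"
[3,4] PP\NP  lex  "a"
[4,5] NP  lex  "map"
[5,6] PP\NP  lex  "river"
[4,6] PP  <  k=5
[6,7] (PP\(PP\NP))\PP  lex  "ate"
[4,7] PP\(PP\NP)  <  k=6
[3,7] PP  <  k=4
[2,7] NP  >  k=3
[0,7] S  >  k=2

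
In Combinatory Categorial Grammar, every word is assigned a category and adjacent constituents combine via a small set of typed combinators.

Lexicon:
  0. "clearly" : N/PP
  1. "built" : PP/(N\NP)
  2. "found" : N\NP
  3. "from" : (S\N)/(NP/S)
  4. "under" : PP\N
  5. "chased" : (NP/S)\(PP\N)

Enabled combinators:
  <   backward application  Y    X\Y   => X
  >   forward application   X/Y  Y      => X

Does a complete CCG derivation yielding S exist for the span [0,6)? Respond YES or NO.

[0,6] S   <
  [0,3] N   >
    [0,1] "clearly" : N/PP
    [1,3] PP   >
      [1,2] "built" : PP/(N\NP)
      [2,3] "found" : N\NP
  [3,6] S\N   >
    [3,4] "from" : (S\N)/(NP/S)
    [4,6] NP/S   <
      [4,5] "under" : PP\N
      [5,6] "chased" : (NP/S)\(PP\N)

YES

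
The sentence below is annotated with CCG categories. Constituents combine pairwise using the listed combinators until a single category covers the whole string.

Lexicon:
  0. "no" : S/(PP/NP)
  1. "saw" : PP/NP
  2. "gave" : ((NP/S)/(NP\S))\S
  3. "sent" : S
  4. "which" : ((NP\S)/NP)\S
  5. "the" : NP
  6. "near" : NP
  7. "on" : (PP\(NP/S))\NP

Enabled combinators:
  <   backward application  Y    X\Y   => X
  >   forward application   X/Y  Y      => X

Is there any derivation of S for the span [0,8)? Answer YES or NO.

NO

S/(PP/NP) PP/NP ((NP/S)/(NP\S))\S S ((NP\S)/NP)\S NP NP (PP\(NP/S))\NP
CKY chart[0,8] = {PP}; S ∉ chart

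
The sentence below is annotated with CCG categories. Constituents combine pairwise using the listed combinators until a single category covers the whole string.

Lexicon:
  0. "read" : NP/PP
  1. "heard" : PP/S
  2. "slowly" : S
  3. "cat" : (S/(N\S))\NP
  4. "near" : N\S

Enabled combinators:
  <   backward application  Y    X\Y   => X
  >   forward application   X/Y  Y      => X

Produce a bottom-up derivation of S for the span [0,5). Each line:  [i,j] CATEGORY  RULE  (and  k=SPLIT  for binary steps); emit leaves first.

[0,5] S   >
  [0,4] S/(N\S)   <
    [0,3] NP   >
      [0,1] "read" : NP/PP
      [1,3] PP   >
        [1,2] "heard" : PP/S
        [2,3] "slowly" : S
    [3,4] "cat" : (S/(N\S))\NP
  [4,5] "near" : N\S

[0,1] NP/PP  lex  "read"
[1,2] PP/S  lex  "heard"
[2,3] S  lex  "slowly"
[1,3] PP  >  k=2
[0,3] NP  >  k=1
[3,4] (S/(N\S))\NP  lex  "cat"
[0,4] S/(N\S)  <  k=3
[4,5] N\S  lex  "near"
[0,5] S  >  k=4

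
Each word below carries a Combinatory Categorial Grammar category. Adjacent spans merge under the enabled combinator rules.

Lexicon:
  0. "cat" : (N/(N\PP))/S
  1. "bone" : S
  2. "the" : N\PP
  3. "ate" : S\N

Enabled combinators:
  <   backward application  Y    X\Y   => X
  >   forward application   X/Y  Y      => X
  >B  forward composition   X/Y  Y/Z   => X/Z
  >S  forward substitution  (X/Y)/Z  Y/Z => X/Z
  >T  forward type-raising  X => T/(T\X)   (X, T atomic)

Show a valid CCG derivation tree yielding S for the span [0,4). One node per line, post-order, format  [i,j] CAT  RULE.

[0,1] (N/(N\PP))/S  lex  "cat"
[1,2] S  lex  "bone"
[0,2] N/(N\PP)  >  k=1
[2,3] N\PP  lex  "the"
[0,3] N  >  k=2
[3,4] S\N  lex  "ate"
[0,4] S  <  k=3

[0,4] S   <
  [0,3] N   >
    [0,2] N/(N\PP)   >
      [0,1] "cat" : (N/(N\PP))/S
      [1,2] "bone" : S
    [2,3] "the" : N\PP
  [3,4] "ate" : S\N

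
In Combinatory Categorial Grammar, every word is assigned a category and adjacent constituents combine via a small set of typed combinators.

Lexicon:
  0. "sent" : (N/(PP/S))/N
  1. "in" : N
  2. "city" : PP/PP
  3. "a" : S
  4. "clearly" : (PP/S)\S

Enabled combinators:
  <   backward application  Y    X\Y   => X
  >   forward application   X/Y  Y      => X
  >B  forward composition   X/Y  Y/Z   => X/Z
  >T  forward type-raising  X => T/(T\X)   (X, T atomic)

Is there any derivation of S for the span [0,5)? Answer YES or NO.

NO

(N/(PP/S))/N N PP/PP S (PP/S)\S
CKY chart[0,5] = {N, N/(N\N), NP/(NP\N), PP/(PP\N), S/(S\N)}; S ∉ chart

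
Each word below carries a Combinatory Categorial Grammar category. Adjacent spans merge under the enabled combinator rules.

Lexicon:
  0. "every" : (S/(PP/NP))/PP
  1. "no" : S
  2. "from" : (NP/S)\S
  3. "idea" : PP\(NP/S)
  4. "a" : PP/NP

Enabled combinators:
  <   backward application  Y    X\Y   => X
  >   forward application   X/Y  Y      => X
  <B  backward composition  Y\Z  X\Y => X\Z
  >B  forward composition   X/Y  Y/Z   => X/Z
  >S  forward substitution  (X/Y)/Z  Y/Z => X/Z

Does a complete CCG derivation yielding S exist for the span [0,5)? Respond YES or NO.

[0,5] S   >
  [0,4] S/(PP/NP)   >
    [0,1] "every" : (S/(PP/NP))/PP
    [1,4] PP   <
      [1,2] "no" : S
      [2,4] PP\S   <B
        [2,3] "from" : (NP/S)\S
        [3,4] "idea" : PP\(NP/S)
  [4,5] "a" : PP/NP

YES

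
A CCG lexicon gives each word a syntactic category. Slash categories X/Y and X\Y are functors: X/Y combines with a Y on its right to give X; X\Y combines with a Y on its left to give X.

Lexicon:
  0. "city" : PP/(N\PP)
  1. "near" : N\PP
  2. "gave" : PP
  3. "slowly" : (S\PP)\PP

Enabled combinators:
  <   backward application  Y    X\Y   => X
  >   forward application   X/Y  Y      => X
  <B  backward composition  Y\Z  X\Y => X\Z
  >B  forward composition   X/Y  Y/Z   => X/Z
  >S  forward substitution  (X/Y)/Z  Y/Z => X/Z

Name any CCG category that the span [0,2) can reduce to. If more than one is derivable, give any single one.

PP

[0,4] S   <
  [0,2] PP   >
    [0,1] "city" : PP/(N\PP)
    [1,2] "near" : N\PP
  [2,4] S\PP   <
    [2,3] "gave" : PP
    [3,4] "slowly" : (S\PP)\PP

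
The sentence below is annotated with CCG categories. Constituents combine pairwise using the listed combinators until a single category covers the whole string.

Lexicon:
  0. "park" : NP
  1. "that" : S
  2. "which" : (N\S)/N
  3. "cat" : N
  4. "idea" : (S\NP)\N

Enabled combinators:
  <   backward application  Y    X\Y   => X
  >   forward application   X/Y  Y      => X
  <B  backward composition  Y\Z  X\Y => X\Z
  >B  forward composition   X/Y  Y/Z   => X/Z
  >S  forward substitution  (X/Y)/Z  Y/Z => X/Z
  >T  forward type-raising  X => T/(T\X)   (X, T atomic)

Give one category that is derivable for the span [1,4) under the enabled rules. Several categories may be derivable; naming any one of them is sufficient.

N

[0,5] S   >
  [0,1] S/(S\NP)   >T
    [0,1] "park" : NP
  [1,5] S\NP   <
    [1,4] N   <
      [1,2] "that" : S
      [2,4] N\S   >
        [2,3] "which" : (N\S)/N
        [3,4] "cat" : N
    [4,5] "idea" : (S\NP)\N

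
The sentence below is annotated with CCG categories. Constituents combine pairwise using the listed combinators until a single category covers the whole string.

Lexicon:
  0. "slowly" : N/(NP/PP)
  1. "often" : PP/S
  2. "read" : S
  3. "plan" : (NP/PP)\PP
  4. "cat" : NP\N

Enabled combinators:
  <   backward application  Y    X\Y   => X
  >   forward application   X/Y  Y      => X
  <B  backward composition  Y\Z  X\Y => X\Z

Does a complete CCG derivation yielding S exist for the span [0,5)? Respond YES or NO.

N/(NP/PP) PP/S S (NP/PP)\PP NP\N
CKY chart[0,5] = {NP}; S ∉ chart

NO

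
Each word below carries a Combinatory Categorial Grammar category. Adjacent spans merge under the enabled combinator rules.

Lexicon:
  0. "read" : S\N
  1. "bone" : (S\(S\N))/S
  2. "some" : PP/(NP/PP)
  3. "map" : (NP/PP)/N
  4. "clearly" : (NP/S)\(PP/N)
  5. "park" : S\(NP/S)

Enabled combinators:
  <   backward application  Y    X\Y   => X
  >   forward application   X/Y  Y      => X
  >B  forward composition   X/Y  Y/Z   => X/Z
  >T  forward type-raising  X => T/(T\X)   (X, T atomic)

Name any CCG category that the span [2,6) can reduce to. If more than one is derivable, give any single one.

[0,6] S   <
  [0,1] "read" : S\N
  [1,6] S\(S\N)   >
    [1,2] "bone" : (S\(S\N))/S
    [2,6] S   <
      [2,5] NP/S   <
        [2,4] PP/N   >B
          [2,3] "some" : PP/(NP/PP)
          [3,4] "map" : (NP/PP)/N
        [4,5] "clearly" : (NP/S)\(PP/N)
      [5,6] "park" : S\(NP/S)

S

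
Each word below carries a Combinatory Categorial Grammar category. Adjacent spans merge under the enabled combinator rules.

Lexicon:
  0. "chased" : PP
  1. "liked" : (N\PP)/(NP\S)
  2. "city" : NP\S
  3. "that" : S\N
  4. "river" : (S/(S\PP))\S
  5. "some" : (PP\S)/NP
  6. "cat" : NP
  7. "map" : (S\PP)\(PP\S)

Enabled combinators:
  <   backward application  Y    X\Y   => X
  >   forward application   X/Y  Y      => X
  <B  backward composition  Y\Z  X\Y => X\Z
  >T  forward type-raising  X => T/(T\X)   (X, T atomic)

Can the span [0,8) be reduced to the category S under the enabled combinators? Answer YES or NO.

YES

[0,8] S   >
  [0,5] S/(S\PP)   <
    [0,4] S   <
      [0,3] N   >
        [0,1] N/(N\PP)   >T
          [0,1] "chased" : PP
        [1,3] N\PP   >
          [1,2] "liked" : (N\PP)/(NP\S)
          [2,3] "city" : NP\S
      [3,4] "that" : S\N
    [4,5] "river" : (S/(S\PP))\S
  [5,8] S\PP   <
    [5,7] PP\S   >
      [5,6] "some" : (PP\S)/NP
      [6,7] "cat" : NP
    [7,8] "map" : (S\PP)\(PP\S)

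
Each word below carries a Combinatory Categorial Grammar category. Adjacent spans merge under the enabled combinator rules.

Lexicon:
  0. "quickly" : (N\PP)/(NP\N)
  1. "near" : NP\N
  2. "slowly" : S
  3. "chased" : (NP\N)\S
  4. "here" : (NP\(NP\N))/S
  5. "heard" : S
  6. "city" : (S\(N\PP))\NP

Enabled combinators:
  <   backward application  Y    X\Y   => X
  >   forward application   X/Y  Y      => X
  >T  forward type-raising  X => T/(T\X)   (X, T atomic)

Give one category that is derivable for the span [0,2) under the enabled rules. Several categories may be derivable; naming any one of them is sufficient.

N\PP

[0,7] S   <
  [0,2] N\PP   >
    [0,1] "quickly" : (N\PP)/(NP\N)
    [1,2] "near" : NP\N
  [2,7] S\(N\PP)   <
    [2,6] NP   <
      [2,4] NP\N   <
        [2,3] "slowly" : S
        [3,4] "chased" : (NP\N)\S
      [4,6] NP\(NP\N)   >
        [4,5] "here" : (NP\(NP\N))/S
        [5,6] "heard" : S
    [6,7] "city" : (S\(N\PP))\NP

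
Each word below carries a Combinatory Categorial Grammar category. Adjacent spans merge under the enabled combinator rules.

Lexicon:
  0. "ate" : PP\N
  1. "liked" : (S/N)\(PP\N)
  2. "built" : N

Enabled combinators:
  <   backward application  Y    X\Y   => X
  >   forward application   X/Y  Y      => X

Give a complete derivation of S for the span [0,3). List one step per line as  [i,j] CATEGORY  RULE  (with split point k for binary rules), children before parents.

[0,1] PP\N  lex  "ate"
[1,2] (S/N)\(PP\N)  lex  "liked"
[0,2] S/N  <  k=1
[2,3] N  lex  "built"
[0,3] S  >  k=2

[0,3] S   >
  [0,2] S/N   <
    [0,1] "ate" : PP\N
    [1,2] "liked" : (S/N)\(PP\N)
  [2,3] "built" : N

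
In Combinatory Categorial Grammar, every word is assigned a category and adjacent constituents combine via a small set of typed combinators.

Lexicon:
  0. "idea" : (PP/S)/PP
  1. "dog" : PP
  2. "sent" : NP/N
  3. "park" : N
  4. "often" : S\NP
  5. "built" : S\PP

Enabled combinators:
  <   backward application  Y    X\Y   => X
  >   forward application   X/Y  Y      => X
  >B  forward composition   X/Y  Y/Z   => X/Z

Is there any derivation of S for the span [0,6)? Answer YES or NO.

YES

[0,6] S   <
  [0,5] PP   >
    [0,2] PP/S   >
      [0,1] "idea" : (PP/S)/PP
      [1,2] "dog" : PP
    [2,5] S   <
      [2,4] NP   >
        [2,3] "sent" : NP/N
        [3,4] "park" : N
      [4,5] "often" : S\NP
  [5,6] "built" : S\PP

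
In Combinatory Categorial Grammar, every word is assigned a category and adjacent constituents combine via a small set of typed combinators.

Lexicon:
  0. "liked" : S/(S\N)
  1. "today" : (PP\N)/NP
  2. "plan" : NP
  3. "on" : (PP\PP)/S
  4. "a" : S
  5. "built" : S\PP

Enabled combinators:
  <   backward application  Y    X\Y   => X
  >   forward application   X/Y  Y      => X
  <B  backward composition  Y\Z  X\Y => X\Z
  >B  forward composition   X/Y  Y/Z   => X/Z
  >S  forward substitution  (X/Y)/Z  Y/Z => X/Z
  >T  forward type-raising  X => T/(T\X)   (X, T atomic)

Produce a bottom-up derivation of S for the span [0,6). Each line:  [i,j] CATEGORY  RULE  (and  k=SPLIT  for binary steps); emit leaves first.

[0,1] S/(S\N)  lex  "liked"
[1,2] (PP\N)/NP  lex  "today"
[2,3] NP  lex  "plan"
[1,3] PP\N  >  k=2
[3,4] (PP\PP)/S  lex  "on"
[4,5] S  lex  "a"
[3,5] PP\PP  >  k=4
[5,6] S\PP  lex  "built"
[3,6] S\PP  <B  k=5
[1,6] S\N  <B  k=3
[0,6] S  >  k=1

[0,6] S   >
  [0,1] "liked" : S/(S\N)
  [1,6] S\N   <B
    [1,3] PP\N   >
      [1,2] "today" : (PP\N)/NP
      [2,3] "plan" : NP
    [3,6] S\PP   <B
      [3,5] PP\PP   >
        [3,4] "on" : (PP\PP)/S
        [4,5] "a" : S
      [5,6] "built" : S\PP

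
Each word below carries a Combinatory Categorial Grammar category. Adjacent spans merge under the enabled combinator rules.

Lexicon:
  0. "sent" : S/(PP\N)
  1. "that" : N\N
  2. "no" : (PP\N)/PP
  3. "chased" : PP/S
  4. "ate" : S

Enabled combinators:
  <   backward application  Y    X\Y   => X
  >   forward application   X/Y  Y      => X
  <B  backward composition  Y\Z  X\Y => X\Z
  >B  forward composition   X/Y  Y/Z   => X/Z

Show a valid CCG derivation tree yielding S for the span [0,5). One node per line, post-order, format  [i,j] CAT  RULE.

[0,1] S/(PP\N)  lex  "sent"
[1,2] N\N  lex  "that"
[2,3] (PP\N)/PP  lex  "no"
[3,4] PP/S  lex  "chased"
[4,5] S  lex  "ate"
[3,5] PP  >  k=4
[2,5] PP\N  >  k=3
[1,5] PP\N  <B  k=2
[0,5] S  >  k=1

[0,5] S   >
  [0,1] "sent" : S/(PP\N)
  [1,5] PP\N   <B
    [1,2] "that" : N\N
    [2,5] PP\N   >
      [2,3] "no" : (PP\N)/PP
      [3,5] PP   >
        [3,4] "chased" : PP/S
        [4,5] "ate" : S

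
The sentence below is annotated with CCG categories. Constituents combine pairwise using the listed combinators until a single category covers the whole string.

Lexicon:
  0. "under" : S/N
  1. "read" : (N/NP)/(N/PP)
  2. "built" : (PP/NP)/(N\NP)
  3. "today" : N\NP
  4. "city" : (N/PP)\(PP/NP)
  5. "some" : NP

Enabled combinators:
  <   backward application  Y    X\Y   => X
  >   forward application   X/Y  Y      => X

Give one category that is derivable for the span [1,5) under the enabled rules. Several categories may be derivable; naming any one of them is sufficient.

N/NP

[0,6] S   >
  [0,1] "under" : S/N
  [1,6] N   >
    [1,5] N/NP   >
      [1,2] "read" : (N/NP)/(N/PP)
      [2,5] N/PP   <
        [2,4] PP/NP   >
          [2,3] "built" : (PP/NP)/(N\NP)
          [3,4] "today" : N\NP
        [4,5] "city" : (N/PP)\(PP/NP)
    [5,6] "some" : NP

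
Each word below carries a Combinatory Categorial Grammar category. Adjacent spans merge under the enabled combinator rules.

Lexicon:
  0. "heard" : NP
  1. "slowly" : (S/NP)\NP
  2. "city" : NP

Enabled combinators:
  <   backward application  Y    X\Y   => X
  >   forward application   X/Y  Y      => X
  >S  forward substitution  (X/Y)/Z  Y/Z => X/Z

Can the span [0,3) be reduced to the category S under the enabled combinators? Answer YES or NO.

YES

[0,3] S   >
  [0,2] S/NP   <
    [0,1] "heard" : NP
    [1,2] "slowly" : (S/NP)\NP
  [2,3] "city" : NP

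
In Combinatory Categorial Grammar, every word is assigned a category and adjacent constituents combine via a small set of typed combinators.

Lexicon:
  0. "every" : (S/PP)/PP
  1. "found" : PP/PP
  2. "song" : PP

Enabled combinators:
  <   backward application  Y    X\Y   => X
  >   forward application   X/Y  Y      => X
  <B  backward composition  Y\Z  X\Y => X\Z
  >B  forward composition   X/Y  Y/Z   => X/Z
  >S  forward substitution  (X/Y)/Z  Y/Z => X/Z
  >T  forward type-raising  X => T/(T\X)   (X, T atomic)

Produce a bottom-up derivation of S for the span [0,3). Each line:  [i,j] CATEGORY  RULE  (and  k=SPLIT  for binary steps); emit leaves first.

[0,3] S   >
  [0,2] S/PP   >S
    [0,1] "every" : (S/PP)/PP
    [1,2] "found" : PP/PP
  [2,3] "song" : PP

[0,1] (S/PP)/PP  lex  "every"
[1,2] PP/PP  lex  "found"
[0,2] S/PP  >S  k=1
[2,3] PP  lex  "song"
[0,3] S  >  k=2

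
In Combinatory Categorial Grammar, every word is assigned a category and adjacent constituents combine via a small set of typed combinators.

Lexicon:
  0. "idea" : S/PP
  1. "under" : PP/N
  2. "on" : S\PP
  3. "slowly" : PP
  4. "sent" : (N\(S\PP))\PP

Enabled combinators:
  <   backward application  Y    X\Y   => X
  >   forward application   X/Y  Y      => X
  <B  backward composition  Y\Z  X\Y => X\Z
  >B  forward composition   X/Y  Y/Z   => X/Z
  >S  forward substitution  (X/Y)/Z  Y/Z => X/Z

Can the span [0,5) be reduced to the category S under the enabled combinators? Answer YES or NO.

YES

[0,5] S   >
  [0,2] S/N   >B
    [0,1] "idea" : S/PP
    [1,2] "under" : PP/N
  [2,5] N   <
    [2,3] "on" : S\PP
    [3,5] N\(S\PP)   <
      [3,4] "slowly" : PP
      [4,5] "sent" : (N\(S\PP))\PP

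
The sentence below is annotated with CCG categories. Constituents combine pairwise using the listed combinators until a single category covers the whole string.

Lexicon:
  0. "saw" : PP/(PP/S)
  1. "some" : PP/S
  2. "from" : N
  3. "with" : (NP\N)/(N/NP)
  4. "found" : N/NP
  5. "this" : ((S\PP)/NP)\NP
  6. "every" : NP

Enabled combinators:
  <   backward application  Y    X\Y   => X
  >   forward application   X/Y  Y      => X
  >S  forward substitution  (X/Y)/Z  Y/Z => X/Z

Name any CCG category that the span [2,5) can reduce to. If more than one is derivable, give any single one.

[0,7] S   <
  [0,2] PP   >
    [0,1] "saw" : PP/(PP/S)
    [1,2] "some" : PP/S
  [2,7] S\PP   >
    [2,6] (S\PP)/NP   <
      [2,5] NP   <
        [2,3] "from" : N
        [3,5] NP\N   >
          [3,4] "with" : (NP\N)/(N/NP)
          [4,5] "found" : N/NP
      [5,6] "this" : ((S\PP)/NP)\NP
    [6,7] "every" : NP

NP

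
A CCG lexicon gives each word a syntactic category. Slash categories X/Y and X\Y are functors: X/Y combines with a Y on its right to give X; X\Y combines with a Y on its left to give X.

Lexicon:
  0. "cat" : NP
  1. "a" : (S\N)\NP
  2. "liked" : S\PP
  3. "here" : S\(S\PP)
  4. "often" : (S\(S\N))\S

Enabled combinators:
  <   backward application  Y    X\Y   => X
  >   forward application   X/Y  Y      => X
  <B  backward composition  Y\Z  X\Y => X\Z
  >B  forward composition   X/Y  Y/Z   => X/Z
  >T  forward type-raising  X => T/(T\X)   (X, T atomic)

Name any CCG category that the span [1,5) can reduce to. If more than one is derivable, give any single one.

S\NP

[0,5] S   <
  [0,1] "cat" : NP
  [1,5] S\NP   <B
    [1,2] "a" : (S\N)\NP
    [2,5] S\(S\N)   <
      [2,4] S   <
        [2,3] "liked" : S\PP
        [3,4] "here" : S\(S\PP)
      [4,5] "often" : (S\(S\N))\S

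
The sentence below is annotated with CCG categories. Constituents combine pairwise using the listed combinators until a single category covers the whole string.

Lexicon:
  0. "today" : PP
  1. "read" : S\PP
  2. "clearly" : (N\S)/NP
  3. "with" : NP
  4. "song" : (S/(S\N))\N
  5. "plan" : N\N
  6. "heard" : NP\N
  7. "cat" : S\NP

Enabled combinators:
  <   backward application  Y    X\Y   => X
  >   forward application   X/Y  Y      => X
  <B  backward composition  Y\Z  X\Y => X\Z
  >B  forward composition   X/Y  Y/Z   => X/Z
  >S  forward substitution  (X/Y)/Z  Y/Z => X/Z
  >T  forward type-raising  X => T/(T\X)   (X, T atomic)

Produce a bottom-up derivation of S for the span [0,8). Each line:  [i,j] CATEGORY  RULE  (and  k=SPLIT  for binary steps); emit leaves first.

[0,8] S   >
  [0,5] S/(S\N)   <
    [0,4] N   <
      [0,2] S   >
        [0,1] S/(S\PP)   >T
          [0,1] "today" : PP
        [1,2] "read" : S\PP
      [2,4] N\S   >
        [2,3] "clearly" : (N\S)/NP
        [3,4] "with" : NP
    [4,5] "song" : (S/(S\N))\N
  [5,8] S\N   <B
    [5,7] NP\N   <B
      [5,6] "plan" : N\N
      [6,7] "heard" : NP\N
    [7,8] "cat" : S\NP

[0,1] PP  lex  "today"
[0,1] S/(S\PP)  >T
[1,2] S\PP  lex  "read"
[0,2] S  >  k=1
[2,3] (N\S)/NP  lex  "clearly"
[3,4] NP  lex  "with"
[2,4] N\S  >  k=3
[0,4] N  <  k=2
[4,5] (S/(S\N))\N  lex  "song"
[0,5] S/(S\N)  <  k=4
[5,6] N\N  lex  "plan"
[6,7] NP\N  lex  "heard"
[5,7] NP\N  <B  k=6
[7,8] S\NP  lex  "cat"
[5,8] S\N  <B  k=7
[0,8] S  >  k=5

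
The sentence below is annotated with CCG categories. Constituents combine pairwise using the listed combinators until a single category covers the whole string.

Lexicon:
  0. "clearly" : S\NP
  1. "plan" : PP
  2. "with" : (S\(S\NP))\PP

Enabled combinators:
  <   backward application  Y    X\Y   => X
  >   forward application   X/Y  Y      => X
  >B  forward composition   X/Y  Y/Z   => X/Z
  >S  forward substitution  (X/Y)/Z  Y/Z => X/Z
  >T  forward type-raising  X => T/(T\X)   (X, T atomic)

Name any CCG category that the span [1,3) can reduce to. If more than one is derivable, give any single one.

S\(S\NP)

[0,3] S   <
  [0,1] "clearly" : S\NP
  [1,3] S\(S\NP)   <
    [1,2] "plan" : PP
    [2,3] "with" : (S\(S\NP))\PP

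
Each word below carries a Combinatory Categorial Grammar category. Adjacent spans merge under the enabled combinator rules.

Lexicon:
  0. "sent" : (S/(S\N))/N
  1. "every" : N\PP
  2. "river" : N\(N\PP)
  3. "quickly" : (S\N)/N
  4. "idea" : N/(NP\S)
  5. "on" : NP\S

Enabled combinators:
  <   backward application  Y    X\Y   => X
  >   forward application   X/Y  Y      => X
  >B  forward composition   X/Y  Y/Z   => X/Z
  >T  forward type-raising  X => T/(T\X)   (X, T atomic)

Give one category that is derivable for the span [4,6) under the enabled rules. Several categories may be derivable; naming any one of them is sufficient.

[0,6] S   >
  [0,3] S/(S\N)   >
    [0,1] "sent" : (S/(S\N))/N
    [1,3] N   <
      [1,2] "every" : N\PP
      [2,3] "river" : N\(N\PP)
  [3,6] S\N   >
    [3,4] "quickly" : (S\N)/N
    [4,6] N   >
      [4,5] "idea" : N/(NP\S)
      [5,6] "on" : NP\S

N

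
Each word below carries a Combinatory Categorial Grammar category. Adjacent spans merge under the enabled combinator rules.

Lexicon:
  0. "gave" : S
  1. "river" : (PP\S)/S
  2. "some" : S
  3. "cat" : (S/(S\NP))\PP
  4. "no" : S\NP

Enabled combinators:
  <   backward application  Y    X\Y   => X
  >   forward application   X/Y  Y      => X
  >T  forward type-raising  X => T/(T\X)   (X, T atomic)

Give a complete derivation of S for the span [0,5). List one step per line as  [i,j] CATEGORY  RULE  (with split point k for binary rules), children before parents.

[0,5] S   >
  [0,4] S/(S\NP)   <
    [0,3] PP   >
      [0,1] PP/(PP\S)   >T
        [0,1] "gave" : S
      [1,3] PP\S   >
        [1,2] "river" : (PP\S)/S
        [2,3] "some" : S
    [3,4] "cat" : (S/(S\NP))\PP
  [4,5] "no" : S\NP

[0,1] S  lex  "gave"
[0,1] PP/(PP\S)  >T
[1,2] (PP\S)/S  lex  "river"
[2,3] S  lex  "some"
[1,3] PP\S  >  k=2
[0,3] PP  >  k=1
[3,4] (S/(S\NP))\PP  lex  "cat"
[0,4] S/(S\NP)  <  k=3
[4,5] S\NP  lex  "no"
[0,5] S  >  k=4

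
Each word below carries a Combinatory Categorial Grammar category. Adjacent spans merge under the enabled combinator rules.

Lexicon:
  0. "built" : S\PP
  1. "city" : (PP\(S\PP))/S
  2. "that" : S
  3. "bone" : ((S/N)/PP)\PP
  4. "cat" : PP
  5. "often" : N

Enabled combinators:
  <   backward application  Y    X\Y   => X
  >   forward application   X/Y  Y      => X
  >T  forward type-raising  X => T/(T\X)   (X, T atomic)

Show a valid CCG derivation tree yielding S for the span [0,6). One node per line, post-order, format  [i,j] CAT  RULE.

[0,6] S   >
  [0,5] S/N   >
    [0,4] (S/N)/PP   <
      [0,3] PP   <
        [0,1] "built" : S\PP
        [1,3] PP\(S\PP)   >
          [1,2] "city" : (PP\(S\PP))/S
          [2,3] "that" : S
      [3,4] "bone" : ((S/N)/PP)\PP
    [4,5] "cat" : PP
  [5,6] "often" : N

[0,1] S\PP  lex  "built"
[1,2] (PP\(S\PP))/S  lex  "city"
[2,3] S  lex  "that"
[1,3] PP\(S\PP)  >  k=2
[0,3] PP  <  k=1
[3,4] ((S/N)/PP)\PP  lex  "bone"
[0,4] (S/N)/PP  <  k=3
[4,5] PP  lex  "cat"
[0,5] S/N  >  k=4
[5,6] N  lex  "often"
[0,6] S  >  k=5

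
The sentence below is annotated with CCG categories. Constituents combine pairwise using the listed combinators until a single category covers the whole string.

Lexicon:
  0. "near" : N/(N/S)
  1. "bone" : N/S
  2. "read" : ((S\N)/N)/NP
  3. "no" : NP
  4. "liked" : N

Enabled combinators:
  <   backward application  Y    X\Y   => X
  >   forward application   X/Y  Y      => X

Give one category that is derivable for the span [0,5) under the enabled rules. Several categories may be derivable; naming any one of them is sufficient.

S

[0,5] S   <
  [0,2] N   >
    [0,1] "near" : N/(N/S)
    [1,2] "bone" : N/S
  [2,5] S\N   >
    [2,4] (S\N)/N   >
      [2,3] "read" : ((S\N)/N)/NP
      [3,4] "no" : NP
    [4,5] "liked" : N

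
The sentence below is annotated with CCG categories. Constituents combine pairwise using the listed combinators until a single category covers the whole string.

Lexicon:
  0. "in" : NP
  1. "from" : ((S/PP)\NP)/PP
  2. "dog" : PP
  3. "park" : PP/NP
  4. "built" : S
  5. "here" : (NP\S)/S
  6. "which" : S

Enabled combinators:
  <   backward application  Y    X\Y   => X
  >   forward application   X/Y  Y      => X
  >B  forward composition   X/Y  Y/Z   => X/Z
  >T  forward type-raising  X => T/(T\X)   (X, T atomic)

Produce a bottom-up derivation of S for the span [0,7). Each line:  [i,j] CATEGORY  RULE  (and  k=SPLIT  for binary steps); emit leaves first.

[0,1] NP  lex  "in"
[1,2] ((S/PP)\NP)/PP  lex  "from"
[2,3] PP  lex  "dog"
[1,3] (S/PP)\NP  >  k=2
[0,3] S/PP  <  k=1
[3,4] PP/NP  lex  "park"
[4,5] S  lex  "built"
[4,5] NP/(NP\S)  >T
[5,6] (NP\S)/S  lex  "here"
[6,7] S  lex  "which"
[5,7] NP\S  >  k=6
[4,7] NP  >  k=5
[3,7] PP  >  k=4
[0,7] S  >  k=3

[0,7] S   >
  [0,3] S/PP   <
    [0,1] "in" : NP
    [1,3] (S/PP)\NP   >
      [1,2] "from" : ((S/PP)\NP)/PP
      [2,3] "dog" : PP
  [3,7] PP   >
    [3,4] "park" : PP/NP
    [4,7] NP   >
      [4,5] NP/(NP\S)   >T
        [4,5] "built" : S
      [5,7] NP\S   >
        [5,6] "here" : (NP\S)/S
        [6,7] "which" : S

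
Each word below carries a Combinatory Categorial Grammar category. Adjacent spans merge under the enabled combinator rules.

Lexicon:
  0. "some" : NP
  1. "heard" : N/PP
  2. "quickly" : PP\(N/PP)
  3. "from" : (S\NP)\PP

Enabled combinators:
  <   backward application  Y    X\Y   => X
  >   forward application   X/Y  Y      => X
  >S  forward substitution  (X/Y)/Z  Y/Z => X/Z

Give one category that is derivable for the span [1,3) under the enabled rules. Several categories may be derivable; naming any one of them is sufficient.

PP

[0,4] S   <
  [0,1] "some" : NP
  [1,4] S\NP   <
    [1,3] PP   <
      [1,2] "heard" : N/PP
      [2,3] "quickly" : PP\(N/PP)
    [3,4] "from" : (S\NP)\PP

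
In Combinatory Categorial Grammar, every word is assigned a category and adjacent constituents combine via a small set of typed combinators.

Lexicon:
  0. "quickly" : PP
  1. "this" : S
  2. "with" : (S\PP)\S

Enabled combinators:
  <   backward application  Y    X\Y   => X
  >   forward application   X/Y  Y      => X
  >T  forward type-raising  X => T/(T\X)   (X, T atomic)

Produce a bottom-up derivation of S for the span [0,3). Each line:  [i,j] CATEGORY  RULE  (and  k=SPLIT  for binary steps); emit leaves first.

[0,3] S   <
  [0,1] "quickly" : PP
  [1,3] S\PP   <
    [1,2] "this" : S
    [2,3] "with" : (S\PP)\S

[0,1] PP  lex  "quickly"
[1,2] S  lex  "this"
[2,3] (S\PP)\S  lex  "with"
[1,3] S\PP  <  k=2
[0,3] S  <  k=1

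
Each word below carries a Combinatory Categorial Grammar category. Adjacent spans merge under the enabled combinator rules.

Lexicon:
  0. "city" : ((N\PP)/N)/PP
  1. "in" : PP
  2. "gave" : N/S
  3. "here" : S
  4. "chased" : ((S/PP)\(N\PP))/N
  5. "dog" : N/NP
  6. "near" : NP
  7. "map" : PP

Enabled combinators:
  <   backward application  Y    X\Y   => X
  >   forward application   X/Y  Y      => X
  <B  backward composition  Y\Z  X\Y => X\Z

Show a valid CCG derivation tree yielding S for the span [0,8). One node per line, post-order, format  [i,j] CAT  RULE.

[0,1] ((N\PP)/N)/PP  lex  "city"
[1,2] PP  lex  "in"
[0,2] (N\PP)/N  >  k=1
[2,3] N/S  lex  "gave"
[3,4] S  lex  "here"
[2,4] N  >  k=3
[0,4] N\PP  >  k=2
[4,5] ((S/PP)\(N\PP))/N  lex  "chased"
[5,6] N/NP  lex  "dog"
[6,7] NP  lex  "near"
[5,7] N  >  k=6
[4,7] (S/PP)\(N\PP)  >  k=5
[0,7] S/PP  <  k=4
[7,8] PP  lex  "map"
[0,8] S  >  k=7

[0,8] S   >
  [0,7] S/PP   <
    [0,4] N\PP   >
      [0,2] (N\PP)/N   >
        [0,1] "city" : ((N\PP)/N)/PP
        [1,2] "in" : PP
      [2,4] N   >
        [2,3] "gave" : N/S
        [3,4] "here" : S
    [4,7] (S/PP)\(N\PP)   >
      [4,5] "chased" : ((S/PP)\(N\PP))/N
      [5,7] N   >
        [5,6] "dog" : N/NP
        [6,7] "near" : NP
  [7,8] "map" : PP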